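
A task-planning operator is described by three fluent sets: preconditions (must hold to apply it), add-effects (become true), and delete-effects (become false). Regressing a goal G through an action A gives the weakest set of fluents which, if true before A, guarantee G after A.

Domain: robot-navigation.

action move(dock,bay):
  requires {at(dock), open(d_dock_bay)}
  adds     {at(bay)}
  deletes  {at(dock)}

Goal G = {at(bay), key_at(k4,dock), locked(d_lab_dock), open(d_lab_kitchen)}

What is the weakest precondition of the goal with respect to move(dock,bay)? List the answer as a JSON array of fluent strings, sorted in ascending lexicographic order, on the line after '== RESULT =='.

Regress:
  G ∩ del = {}  (empty — regression defined)
  G \ add = {at(bay), key_at(k4,dock), locked(d_lab_dock), open(d_lab_kitchen)} \ {at(bay)} = {key_at(k4,dock), locked(d_lab_dock), open(d_lab_kitchen)}
  ∪ pre   = {key_at(k4,dock), locked(d_lab_dock), open(d_lab_kitchen)} ∪ {at(dock), open(d_dock_bay)}
          = {at(dock), key_at(k4,dock), locked(d_lab_dock), open(d_dock_bay), open(d_lab_kitchen)}

== RESULT ==
["at(dock)", "key_at(k4,dock)", "locked(d_lab_dock)", "open(d_dock_bay)", "open(d_lab_kitchen)"]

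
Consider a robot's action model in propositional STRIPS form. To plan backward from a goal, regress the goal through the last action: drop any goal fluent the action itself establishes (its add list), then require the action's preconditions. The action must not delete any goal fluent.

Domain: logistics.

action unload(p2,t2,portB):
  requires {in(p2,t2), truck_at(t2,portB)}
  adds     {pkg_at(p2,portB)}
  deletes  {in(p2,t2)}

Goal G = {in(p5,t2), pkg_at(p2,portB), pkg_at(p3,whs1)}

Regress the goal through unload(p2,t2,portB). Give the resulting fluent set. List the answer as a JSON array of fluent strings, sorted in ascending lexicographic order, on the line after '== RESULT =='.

Compute (G \ add) ∪ pre:
  G ∩ del = {}  (empty — regression defined)
  G \ add = {in(p5,t2), pkg_at(p2,portB), pkg_at(p3,whs1)} \ {pkg_at(p2,portB)} = {in(p5,t2), pkg_at(p3,whs1)}
  ∪ pre   = {in(p5,t2), pkg_at(p3,whs1)} ∪ {in(p2,t2), truck_at(t2,portB)}
          = {in(p2,t2), in(p5,t2), pkg_at(p3,whs1), truck_at(t2,portB)}

== RESULT ==
["in(p2,t2)", "in(p5,t2)", "pkg_at(p3,whs1)", "truck_at(t2,portB)"]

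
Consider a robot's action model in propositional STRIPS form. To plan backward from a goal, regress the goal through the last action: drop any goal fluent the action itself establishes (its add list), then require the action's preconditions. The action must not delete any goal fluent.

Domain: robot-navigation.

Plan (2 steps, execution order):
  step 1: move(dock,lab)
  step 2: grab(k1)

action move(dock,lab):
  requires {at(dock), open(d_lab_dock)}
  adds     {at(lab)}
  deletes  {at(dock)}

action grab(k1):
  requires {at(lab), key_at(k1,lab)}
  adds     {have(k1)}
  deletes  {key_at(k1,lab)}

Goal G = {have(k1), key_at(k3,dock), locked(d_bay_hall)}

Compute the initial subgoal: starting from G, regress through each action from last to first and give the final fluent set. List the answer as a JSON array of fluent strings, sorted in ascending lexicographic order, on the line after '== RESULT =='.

Regress step by step:
  through step 2 (grab(k1)): drop {have(k1)}, keep {key_at(k3,dock), locked(d_bay_hall)}, require {at(lab), key_at(k1,lab)}
    → {at(lab), key_at(k1,lab), key_at(k3,dock), locked(d_bay_hall)}
  through step 1 (move(dock,lab)): drop {at(lab)}, keep {key_at(k1,lab), key_at(k3,dock), locked(d_bay_hall)}, require {at(dock), open(d_lab_dock)}
    → {at(dock), key_at(k1,lab), key_at(k3,dock), locked(d_bay_hall), open(d_lab_dock)}

== RESULT ==
["at(dock)", "key_at(k1,lab)", "key_at(k3,dock)", "locked(d_bay_hall)", "open(d_lab_dock)"]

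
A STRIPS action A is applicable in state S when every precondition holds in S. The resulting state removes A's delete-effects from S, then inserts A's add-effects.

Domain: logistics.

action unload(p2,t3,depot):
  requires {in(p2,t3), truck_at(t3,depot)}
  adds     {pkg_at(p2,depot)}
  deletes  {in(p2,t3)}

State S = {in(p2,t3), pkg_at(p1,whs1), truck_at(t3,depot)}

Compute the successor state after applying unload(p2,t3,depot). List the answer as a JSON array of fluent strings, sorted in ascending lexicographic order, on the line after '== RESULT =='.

Progress:
  pre ⊆ S: {in(p2,t3), truck_at(t3,depot)} ⊆ S  — applicable
  S \ del = {pkg_at(p1,whs1), truck_at(t3,depot)}
  ∪ add   = {pkg_at(p1,whs1), pkg_at(p2,depot), truck_at(t3,depot)}

== RESULT ==
["pkg_at(p1,whs1)", "pkg_at(p2,depot)", "truck_at(t3,depot)"]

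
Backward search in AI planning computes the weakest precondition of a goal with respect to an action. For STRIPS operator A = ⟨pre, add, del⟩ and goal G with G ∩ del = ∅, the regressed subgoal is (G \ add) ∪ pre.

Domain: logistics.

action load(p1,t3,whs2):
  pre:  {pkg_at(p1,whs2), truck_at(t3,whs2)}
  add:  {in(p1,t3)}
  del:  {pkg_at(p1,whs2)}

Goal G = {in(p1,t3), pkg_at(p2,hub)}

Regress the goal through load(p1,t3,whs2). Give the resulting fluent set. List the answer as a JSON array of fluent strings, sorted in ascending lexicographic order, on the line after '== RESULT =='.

Regress:
  G ∩ del = {}  (empty — regression defined)
  G \ add = {in(p1,t3), pkg_at(p2,hub)} \ {in(p1,t3)} = {pkg_at(p2,hub)}
  ∪ pre   = {pkg_at(p2,hub)} ∪ {pkg_at(p1,whs2), truck_at(t3,whs2)}
          = {pkg_at(p1,whs2), pkg_at(p2,hub), truck_at(t3,whs2)}

== RESULT ==
["pkg_at(p1,whs2)", "pkg_at(p2,hub)", "truck_at(t3,whs2)"]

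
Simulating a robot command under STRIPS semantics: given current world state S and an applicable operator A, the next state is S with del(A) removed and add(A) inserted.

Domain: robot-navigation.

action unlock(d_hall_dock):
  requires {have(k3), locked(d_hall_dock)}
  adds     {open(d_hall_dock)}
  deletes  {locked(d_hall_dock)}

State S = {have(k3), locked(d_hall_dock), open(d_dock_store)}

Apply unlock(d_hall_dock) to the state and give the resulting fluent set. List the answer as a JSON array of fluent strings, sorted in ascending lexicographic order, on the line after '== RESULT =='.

Progress:
  pre ⊆ S: {have(k3), locked(d_hall_dock)} ⊆ S  — applicable
  S \ del = {have(k3), open(d_dock_store)}
  ∪ add   = {have(k3), open(d_dock_store), open(d_hall_dock)}

== RESULT ==
["have(k3)", "open(d_dock_store)", "open(d_hall_dock)"]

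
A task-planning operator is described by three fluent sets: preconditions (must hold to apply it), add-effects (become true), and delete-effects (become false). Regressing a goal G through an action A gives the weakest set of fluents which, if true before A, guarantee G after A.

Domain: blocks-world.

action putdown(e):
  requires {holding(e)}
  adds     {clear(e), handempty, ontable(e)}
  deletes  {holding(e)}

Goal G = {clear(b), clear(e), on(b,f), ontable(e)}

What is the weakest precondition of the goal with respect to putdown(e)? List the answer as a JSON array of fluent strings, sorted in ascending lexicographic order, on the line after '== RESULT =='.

Regress:
  G ∩ del = {}  (empty — regression defined)
  G \ add = {clear(b), clear(e), on(b,f), ontable(e)} \ {clear(e), handempty, ontable(e)} = {clear(b), on(b,f)}
  ∪ pre   = {clear(b), on(b,f)} ∪ {holding(e)}
          = {clear(b), holding(e), on(b,f)}

== RESULT ==
["clear(b)", "holding(e)", "on(b,f)"]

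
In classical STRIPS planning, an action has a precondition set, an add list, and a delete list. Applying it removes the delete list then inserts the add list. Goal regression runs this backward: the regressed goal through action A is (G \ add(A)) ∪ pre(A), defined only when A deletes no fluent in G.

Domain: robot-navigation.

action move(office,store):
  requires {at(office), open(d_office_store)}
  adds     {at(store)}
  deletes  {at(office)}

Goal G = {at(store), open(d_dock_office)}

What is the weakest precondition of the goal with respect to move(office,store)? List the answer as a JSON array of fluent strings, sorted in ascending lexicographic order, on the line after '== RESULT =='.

Compute (G \ add) ∪ pre:
  G ∩ del = {}  (empty — regression defined)
  G \ add = {at(store), open(d_dock_office)} \ {at(store)} = {open(d_dock_office)}
  ∪ pre   = {open(d_dock_office)} ∪ {at(office), open(d_office_store)}
          = {at(office), open(d_dock_office), open(d_office_store)}

== RESULT ==
["at(office)", "open(d_dock_office)", "open(d_office_store)"]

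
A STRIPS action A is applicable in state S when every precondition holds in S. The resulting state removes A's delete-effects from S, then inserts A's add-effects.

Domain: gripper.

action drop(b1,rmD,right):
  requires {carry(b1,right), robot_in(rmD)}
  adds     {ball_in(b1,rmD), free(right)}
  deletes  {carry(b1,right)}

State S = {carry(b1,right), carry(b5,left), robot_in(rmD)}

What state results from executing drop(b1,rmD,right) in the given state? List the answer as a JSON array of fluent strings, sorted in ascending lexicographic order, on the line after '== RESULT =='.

Progress:
  pre ⊆ S: {carry(b1,right), robot_in(rmD)} ⊆ S  — applicable
  S \ del = {carry(b5,left), robot_in(rmD)}
  ∪ add   = {ball_in(b1,rmD), carry(b5,left), free(right), robot_in(rmD)}

== RESULT ==
["ball_in(b1,rmD)", "carry(b5,left)", "free(right)", "robot_in(rmD)"]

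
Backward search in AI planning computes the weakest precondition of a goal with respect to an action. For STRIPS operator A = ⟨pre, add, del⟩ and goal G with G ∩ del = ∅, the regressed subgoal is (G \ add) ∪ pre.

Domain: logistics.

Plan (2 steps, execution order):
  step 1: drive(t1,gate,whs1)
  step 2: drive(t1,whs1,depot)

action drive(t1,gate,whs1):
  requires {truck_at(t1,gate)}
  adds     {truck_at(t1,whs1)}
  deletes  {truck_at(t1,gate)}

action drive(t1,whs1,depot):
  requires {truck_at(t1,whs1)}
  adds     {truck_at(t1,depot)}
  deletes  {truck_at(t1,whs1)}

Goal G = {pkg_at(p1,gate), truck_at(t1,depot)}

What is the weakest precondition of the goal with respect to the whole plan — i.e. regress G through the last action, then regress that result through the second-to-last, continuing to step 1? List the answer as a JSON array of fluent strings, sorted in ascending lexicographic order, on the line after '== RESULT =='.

Regress step by step:
  through step 2 (drive(t1,whs1,depot)): drop {truck_at(t1,depot)}, keep {pkg_at(p1,gate)}, require {truck_at(t1,whs1)}
    → {pkg_at(p1,gate), truck_at(t1,whs1)}
  through step 1 (drive(t1,gate,whs1)): drop {truck_at(t1,whs1)}, keep {pkg_at(p1,gate)}, require {truck_at(t1,gate)}
    → {pkg_at(p1,gate), truck_at(t1,gate)}

== RESULT ==
["pkg_at(p1,gate)", "truck_at(t1,gate)"]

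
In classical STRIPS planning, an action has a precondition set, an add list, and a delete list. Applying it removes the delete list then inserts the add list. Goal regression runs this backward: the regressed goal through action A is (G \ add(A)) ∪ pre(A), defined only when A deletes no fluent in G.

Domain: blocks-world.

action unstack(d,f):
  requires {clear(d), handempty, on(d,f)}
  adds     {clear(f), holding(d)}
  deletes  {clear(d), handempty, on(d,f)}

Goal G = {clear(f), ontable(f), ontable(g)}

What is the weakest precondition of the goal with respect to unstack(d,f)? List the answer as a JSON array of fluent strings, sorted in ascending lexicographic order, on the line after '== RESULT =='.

Compute (G \ add) ∪ pre:
  G ∩ del = {}  (empty — regression defined)
  G \ add = {clear(f), ontable(f), ontable(g)} \ {clear(f), holding(d)} = {ontable(f), ontable(g)}
  ∪ pre   = {ontable(f), ontable(g)} ∪ {clear(d), handempty, on(d,f)}
          = {clear(d), handempty, on(d,f), ontable(f), ontable(g)}

== RESULT ==
["clear(d)", "handempty", "on(d,f)", "ontable(f)", "ontable(g)"]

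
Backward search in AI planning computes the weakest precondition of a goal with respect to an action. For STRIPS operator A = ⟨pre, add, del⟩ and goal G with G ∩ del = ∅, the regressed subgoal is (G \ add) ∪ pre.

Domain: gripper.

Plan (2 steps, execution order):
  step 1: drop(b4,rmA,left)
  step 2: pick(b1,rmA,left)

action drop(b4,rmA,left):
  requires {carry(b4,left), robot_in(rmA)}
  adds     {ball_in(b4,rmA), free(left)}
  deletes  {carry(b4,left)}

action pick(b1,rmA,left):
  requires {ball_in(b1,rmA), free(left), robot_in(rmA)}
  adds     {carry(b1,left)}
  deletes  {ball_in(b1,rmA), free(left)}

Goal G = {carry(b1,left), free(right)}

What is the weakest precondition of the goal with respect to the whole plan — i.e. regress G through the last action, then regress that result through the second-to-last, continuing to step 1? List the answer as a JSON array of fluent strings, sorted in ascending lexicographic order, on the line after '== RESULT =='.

Work backward from the goal:
  through step 2 (pick(b1,rmA,left)): drop {carry(b1,left)}, keep {free(right)}, require {ball_in(b1,rmA), free(left), robot_in(rmA)}
    → {ball_in(b1,rmA), free(left), free(right), robot_in(rmA)}
  through step 1 (drop(b4,rmA,left)): drop {free(left)}, keep {ball_in(b1,rmA), free(right), robot_in(rmA)}, require {carry(b4,left), robot_in(rmA)}
    → {ball_in(b1,rmA), carry(b4,left), free(right), robot_in(rmA)}

== RESULT ==
["ball_in(b1,rmA)", "carry(b4,left)", "free(right)", "robot_in(rmA)"]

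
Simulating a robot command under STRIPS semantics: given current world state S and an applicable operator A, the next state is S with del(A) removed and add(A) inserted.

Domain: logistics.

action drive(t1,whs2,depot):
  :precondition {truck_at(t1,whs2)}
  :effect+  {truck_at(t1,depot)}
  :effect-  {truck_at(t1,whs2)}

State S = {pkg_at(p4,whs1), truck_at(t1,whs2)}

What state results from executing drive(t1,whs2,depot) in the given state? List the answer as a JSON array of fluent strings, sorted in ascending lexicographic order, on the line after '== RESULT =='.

Progress:
  pre ⊆ S: {truck_at(t1,whs2)} ⊆ S  — applicable
  S \ del = {pkg_at(p4,whs1)}
  ∪ add   = {pkg_at(p4,whs1), truck_at(t1,depot)}

== RESULT ==
["pkg_at(p4,whs1)", "truck_at(t1,depot)"]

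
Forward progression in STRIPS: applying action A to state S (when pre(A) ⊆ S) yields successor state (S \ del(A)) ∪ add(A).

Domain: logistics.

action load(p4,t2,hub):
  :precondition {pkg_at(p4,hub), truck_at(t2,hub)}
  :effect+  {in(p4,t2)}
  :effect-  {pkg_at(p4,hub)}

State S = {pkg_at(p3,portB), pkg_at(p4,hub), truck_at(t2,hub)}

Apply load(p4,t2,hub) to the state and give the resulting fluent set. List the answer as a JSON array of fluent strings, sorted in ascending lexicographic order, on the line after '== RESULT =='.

Compute (S \ del) ∪ add:
  pre ⊆ S: {pkg_at(p4,hub), truck_at(t2,hub)} ⊆ S  — applicable
  S \ del = {pkg_at(p3,portB), truck_at(t2,hub)}
  ∪ add   = {in(p4,t2), pkg_at(p3,portB), truck_at(t2,hub)}

== RESULT ==
["in(p4,t2)", "pkg_at(p3,portB)", "truck_at(t2,hub)"]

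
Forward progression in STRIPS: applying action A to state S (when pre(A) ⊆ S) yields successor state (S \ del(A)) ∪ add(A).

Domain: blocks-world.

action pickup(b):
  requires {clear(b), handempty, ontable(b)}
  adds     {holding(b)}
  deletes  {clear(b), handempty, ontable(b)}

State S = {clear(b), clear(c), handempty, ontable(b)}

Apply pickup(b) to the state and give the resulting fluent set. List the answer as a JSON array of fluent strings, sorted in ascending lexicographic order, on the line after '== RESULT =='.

Progress:
  pre ⊆ S: {clear(b), handempty, ontable(b)} ⊆ S  — applicable
  S \ del = {clear(c)}
  ∪ add   = {clear(c), holding(b)}

== RESULT ==
["clear(c)", "holding(b)"]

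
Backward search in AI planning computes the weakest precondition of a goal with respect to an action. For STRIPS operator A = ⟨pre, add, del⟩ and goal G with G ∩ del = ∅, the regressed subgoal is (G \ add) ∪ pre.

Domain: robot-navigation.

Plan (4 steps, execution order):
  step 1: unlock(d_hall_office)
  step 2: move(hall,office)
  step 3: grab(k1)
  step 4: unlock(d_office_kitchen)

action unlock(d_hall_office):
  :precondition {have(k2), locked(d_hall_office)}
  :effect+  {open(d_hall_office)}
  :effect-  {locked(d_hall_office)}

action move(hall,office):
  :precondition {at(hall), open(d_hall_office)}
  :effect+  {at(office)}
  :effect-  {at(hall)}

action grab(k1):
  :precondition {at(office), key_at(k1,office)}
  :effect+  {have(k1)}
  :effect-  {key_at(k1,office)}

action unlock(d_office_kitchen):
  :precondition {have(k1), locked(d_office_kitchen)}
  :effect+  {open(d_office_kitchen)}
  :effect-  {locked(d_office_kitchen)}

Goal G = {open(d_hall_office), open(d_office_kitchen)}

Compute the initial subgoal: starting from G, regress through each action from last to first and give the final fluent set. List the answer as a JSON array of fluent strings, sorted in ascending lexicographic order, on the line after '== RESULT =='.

Regress step by step:
  through step 4 (unlock(d_office_kitchen)): drop {open(d_office_kitchen)}, keep {open(d_hall_office)}, require {have(k1), locked(d_office_kitchen)}
    → {have(k1), locked(d_office_kitchen), open(d_hall_office)}
  through step 3 (grab(k1)): drop {have(k1)}, keep {locked(d_office_kitchen), open(d_hall_office)}, require {at(office), key_at(k1,office)}
    → {at(office), key_at(k1,office), locked(d_office_kitchen), open(d_hall_office)}
  through step 2 (move(hall,office)): drop {at(office)}, keep {key_at(k1,office), locked(d_office_kitchen), open(d_hall_office)}, require {at(hall), open(d_hall_office)}
    → {at(hall), key_at(k1,office), locked(d_office_kitchen), open(d_hall_office)}
  through step 1 (unlock(d_hall_office)): drop {open(d_hall_office)}, keep {at(hall), key_at(k1,office), locked(d_office_kitchen)}, require {have(k2), locked(d_hall_office)}
    → {at(hall), have(k2), key_at(k1,office), locked(d_hall_office), locked(d_office_kitchen)}

== RESULT ==
["at(hall)", "have(k2)", "key_at(k1,office)", "locked(d_hall_office)", "locked(d_office_kitchen)"]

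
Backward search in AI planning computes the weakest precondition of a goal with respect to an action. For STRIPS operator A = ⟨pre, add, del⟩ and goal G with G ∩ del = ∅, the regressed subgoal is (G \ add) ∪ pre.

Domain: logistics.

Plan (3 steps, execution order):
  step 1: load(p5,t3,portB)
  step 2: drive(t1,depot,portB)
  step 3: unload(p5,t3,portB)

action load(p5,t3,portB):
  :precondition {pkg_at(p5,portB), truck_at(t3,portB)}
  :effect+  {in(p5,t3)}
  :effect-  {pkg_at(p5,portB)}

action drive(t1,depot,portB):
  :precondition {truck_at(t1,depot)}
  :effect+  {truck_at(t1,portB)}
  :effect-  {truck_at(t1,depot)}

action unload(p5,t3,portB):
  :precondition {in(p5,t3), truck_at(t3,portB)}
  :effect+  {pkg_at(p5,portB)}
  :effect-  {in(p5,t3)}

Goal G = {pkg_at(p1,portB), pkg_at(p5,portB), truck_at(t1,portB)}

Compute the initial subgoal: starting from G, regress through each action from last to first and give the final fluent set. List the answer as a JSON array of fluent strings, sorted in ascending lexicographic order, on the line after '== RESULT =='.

Work backward from the goal:
  through step 3 (unload(p5,t3,portB)): drop {pkg_at(p5,portB)}, keep {pkg_at(p1,portB), truck_at(t1,portB)}, require {in(p5,t3), truck_at(t3,portB)}
    → {in(p5,t3), pkg_at(p1,portB), truck_at(t1,portB), truck_at(t3,portB)}
  through step 2 (drive(t1,depot,portB)): drop {truck_at(t1,portB)}, keep {in(p5,t3), pkg_at(p1,portB), truck_at(t3,portB)}, require {truck_at(t1,depot)}
    → {in(p5,t3), pkg_at(p1,portB), truck_at(t1,depot), truck_at(t3,portB)}
  through step 1 (load(p5,t3,portB)): drop {in(p5,t3)}, keep {pkg_at(p1,portB), truck_at(t1,depot), truck_at(t3,portB)}, require {pkg_at(p5,portB), truck_at(t3,portB)}
    → {pkg_at(p1,portB), pkg_at(p5,portB), truck_at(t1,depot), truck_at(t3,portB)}

== RESULT ==
["pkg_at(p1,portB)", "pkg_at(p5,portB)", "truck_at(t1,depot)", "truck_at(t3,portB)"]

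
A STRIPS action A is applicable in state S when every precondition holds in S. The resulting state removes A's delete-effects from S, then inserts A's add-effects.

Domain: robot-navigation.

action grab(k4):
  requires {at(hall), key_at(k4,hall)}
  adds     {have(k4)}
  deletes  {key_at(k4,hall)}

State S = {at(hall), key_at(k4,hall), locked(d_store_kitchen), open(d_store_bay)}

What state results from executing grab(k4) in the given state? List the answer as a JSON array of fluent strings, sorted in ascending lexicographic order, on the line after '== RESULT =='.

Progress:
  pre ⊆ S: {at(hall), key_at(k4,hall)} ⊆ S  — applicable
  S \ del = {at(hall), locked(d_store_kitchen), open(d_store_bay)}
  ∪ add   = {at(hall), have(k4), locked(d_store_kitchen), open(d_store_bay)}

== RESULT ==
["at(hall)", "have(k4)", "locked(d_store_kitchen)", "open(d_store_bay)"]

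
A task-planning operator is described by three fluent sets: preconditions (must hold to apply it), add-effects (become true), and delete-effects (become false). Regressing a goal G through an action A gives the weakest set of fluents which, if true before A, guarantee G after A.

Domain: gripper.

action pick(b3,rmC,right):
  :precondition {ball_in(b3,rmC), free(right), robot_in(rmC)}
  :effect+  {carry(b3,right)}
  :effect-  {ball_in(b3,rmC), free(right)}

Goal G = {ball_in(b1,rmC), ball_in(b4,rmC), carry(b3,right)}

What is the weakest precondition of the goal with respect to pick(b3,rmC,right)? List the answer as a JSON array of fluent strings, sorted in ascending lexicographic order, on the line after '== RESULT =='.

Regress:
  G ∩ del = {}  (empty — regression defined)
  G \ add = {ball_in(b1,rmC), ball_in(b4,rmC), carry(b3,right)} \ {carry(b3,right)} = {ball_in(b1,rmC), ball_in(b4,rmC)}
  ∪ pre   = {ball_in(b1,rmC), ball_in(b4,rmC)} ∪ {ball_in(b3,rmC), free(right), robot_in(rmC)}
          = {ball_in(b1,rmC), ball_in(b3,rmC), ball_in(b4,rmC), free(right), robot_in(rmC)}

== RESULT ==
["ball_in(b1,rmC)", "ball_in(b3,rmC)", "ball_in(b4,rmC)", "free(right)", "robot_in(rmC)"]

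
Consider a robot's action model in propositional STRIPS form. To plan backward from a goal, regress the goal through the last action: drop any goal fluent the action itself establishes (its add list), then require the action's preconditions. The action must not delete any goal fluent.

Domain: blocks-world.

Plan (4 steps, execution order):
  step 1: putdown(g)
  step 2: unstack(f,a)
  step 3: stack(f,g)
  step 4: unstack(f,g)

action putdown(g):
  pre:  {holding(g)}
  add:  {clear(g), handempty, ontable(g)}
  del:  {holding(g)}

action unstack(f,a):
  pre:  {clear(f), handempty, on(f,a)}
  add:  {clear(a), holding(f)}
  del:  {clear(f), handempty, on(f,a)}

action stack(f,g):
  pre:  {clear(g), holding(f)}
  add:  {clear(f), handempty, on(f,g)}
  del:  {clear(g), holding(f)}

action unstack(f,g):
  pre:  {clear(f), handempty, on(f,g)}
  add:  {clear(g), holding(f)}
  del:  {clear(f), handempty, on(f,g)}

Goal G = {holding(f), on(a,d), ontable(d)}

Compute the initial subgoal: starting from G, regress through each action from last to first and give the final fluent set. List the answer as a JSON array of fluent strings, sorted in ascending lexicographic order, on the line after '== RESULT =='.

Regress step by step:
  through step 4 (unstack(f,g)): drop {holding(f)}, keep {on(a,d), ontable(d)}, require {clear(f), handempty, on(f,g)}
    → {clear(f), handempty, on(a,d), on(f,g), ontable(d)}
  through step 3 (stack(f,g)): drop {clear(f), handempty, on(f,g)}, keep {on(a,d), ontable(d)}, require {clear(g), holding(f)}
    → {clear(g), holding(f), on(a,d), ontable(d)}
  through step 2 (unstack(f,a)): drop {holding(f)}, keep {clear(g), on(a,d), ontable(d)}, require {clear(f), handempty, on(f,a)}
    → {clear(f), clear(g), handempty, on(a,d), on(f,a), ontable(d)}
  through step 1 (putdown(g)): drop {clear(g), handempty}, keep {clear(f), on(a,d), on(f,a), ontable(d)}, require {holding(g)}
    → {clear(f), holding(g), on(a,d), on(f,a), ontable(d)}

== RESULT ==
["clear(f)", "holding(g)", "on(a,d)", "on(f,a)", "ontable(d)"]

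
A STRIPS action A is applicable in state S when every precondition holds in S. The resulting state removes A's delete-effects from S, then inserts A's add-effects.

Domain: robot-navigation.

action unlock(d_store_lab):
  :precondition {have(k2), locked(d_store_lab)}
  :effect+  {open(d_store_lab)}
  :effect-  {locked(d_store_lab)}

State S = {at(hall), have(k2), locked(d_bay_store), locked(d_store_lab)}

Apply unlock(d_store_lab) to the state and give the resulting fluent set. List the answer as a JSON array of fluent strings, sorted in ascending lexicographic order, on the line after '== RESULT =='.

Compute (S \ del) ∪ add:
  pre ⊆ S: {have(k2), locked(d_store_lab)} ⊆ S  — applicable
  S \ del = {at(hall), have(k2), locked(d_bay_store)}
  ∪ add   = {at(hall), have(k2), locked(d_bay_store), open(d_store_lab)}

== RESULT ==
["at(hall)", "have(k2)", "locked(d_bay_store)", "open(d_store_lab)"]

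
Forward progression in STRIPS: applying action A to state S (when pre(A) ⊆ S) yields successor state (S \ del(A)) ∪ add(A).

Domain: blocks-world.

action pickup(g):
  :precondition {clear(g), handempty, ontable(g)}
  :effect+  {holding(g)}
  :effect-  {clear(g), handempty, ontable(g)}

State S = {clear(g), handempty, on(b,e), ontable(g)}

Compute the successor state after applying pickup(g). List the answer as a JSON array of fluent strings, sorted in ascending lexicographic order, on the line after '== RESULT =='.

Progress:
  pre ⊆ S: {clear(g), handempty, ontable(g)} ⊆ S  — applicable
  S \ del = {on(b,e)}
  ∪ add   = {holding(g), on(b,e)}

== RESULT ==
["holding(g)", "on(b,e)"]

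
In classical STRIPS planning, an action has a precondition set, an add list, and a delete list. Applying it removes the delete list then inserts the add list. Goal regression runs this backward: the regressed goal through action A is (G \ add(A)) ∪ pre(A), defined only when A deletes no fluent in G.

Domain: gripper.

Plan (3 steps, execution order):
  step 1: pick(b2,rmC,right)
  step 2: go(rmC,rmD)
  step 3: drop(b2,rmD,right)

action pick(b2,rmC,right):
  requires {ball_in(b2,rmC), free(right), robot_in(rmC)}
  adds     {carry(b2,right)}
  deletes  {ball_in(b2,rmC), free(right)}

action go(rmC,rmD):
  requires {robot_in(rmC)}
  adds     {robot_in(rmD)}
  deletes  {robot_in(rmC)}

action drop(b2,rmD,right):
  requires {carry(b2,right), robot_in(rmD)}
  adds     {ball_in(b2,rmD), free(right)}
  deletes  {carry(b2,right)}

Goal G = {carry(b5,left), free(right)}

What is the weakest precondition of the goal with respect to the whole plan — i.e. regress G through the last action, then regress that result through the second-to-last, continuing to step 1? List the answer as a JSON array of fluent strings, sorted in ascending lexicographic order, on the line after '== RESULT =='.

Regress step by step:
  through step 3 (drop(b2,rmD,right)): drop {free(right)}, keep {carry(b5,left)}, require {carry(b2,right), robot_in(rmD)}
    → {carry(b2,right), carry(b5,left), robot_in(rmD)}
  through step 2 (go(rmC,rmD)): drop {robot_in(rmD)}, keep {carry(b2,right), carry(b5,left)}, require {robot_in(rmC)}
    → {carry(b2,right), carry(b5,left), robot_in(rmC)}
  through step 1 (pick(b2,rmC,right)): drop {carry(b2,right)}, keep {carry(b5,left), robot_in(rmC)}, require {ball_in(b2,rmC), free(right), robot_in(rmC)}
    → {ball_in(b2,rmC), carry(b5,left), free(right), robot_in(rmC)}

== RESULT ==
["ball_in(b2,rmC)", "carry(b5,left)", "free(right)", "robot_in(rmC)"]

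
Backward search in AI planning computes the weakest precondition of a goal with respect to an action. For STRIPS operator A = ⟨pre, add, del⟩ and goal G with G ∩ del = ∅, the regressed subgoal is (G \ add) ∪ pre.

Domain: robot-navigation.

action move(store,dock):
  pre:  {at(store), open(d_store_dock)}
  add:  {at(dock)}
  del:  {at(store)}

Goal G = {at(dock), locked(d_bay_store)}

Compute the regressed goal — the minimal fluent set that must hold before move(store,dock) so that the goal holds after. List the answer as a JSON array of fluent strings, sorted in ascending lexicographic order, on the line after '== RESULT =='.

Regress:
  G ∩ del = {}  (empty — regression defined)
  G \ add = {at(dock), locked(d_bay_store)} \ {at(dock)} = {locked(d_bay_store)}
  ∪ pre   = {locked(d_bay_store)} ∪ {at(store), open(d_store_dock)}
          = {at(store), locked(d_bay_store), open(d_store_dock)}

== RESULT ==
["at(store)", "locked(d_bay_store)", "open(d_store_dock)"]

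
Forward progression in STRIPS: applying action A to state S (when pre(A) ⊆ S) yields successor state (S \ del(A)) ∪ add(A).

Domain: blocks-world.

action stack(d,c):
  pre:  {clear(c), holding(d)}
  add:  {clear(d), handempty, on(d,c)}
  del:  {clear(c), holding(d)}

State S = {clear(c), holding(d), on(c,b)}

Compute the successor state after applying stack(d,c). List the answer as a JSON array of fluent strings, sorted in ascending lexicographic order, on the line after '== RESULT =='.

Progress:
  pre ⊆ S: {clear(c), holding(d)} ⊆ S  — applicable
  S \ del = {on(c,b)}
  ∪ add   = {clear(d), handempty, on(c,b), on(d,c)}

== RESULT ==
["clear(d)", "handempty", "on(c,b)", "on(d,c)"]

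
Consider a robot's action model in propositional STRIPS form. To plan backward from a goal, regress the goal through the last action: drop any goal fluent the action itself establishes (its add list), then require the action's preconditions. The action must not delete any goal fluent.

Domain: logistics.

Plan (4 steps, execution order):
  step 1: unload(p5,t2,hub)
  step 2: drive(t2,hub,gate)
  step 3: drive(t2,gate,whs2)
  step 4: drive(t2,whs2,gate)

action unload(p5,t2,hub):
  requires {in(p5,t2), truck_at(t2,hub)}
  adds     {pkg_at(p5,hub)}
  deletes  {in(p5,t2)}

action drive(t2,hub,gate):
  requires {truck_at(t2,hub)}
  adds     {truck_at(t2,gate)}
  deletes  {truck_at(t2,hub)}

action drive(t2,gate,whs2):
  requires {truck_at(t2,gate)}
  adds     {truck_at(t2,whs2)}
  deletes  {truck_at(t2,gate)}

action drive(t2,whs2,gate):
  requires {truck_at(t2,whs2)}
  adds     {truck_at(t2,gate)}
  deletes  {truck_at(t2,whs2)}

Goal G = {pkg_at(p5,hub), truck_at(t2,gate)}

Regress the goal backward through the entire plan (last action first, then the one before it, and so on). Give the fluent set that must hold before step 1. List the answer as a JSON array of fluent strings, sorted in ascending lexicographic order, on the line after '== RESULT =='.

Regress step by step:
  through step 4 (drive(t2,whs2,gate)): drop {truck_at(t2,gate)}, keep {pkg_at(p5,hub)}, require {truck_at(t2,whs2)}
    → {pkg_at(p5,hub), truck_at(t2,whs2)}
  through step 3 (drive(t2,gate,whs2)): drop {truck_at(t2,whs2)}, keep {pkg_at(p5,hub)}, require {truck_at(t2,gate)}
    → {pkg_at(p5,hub), truck_at(t2,gate)}
  through step 2 (drive(t2,hub,gate)): drop {truck_at(t2,gate)}, keep {pkg_at(p5,hub)}, require {truck_at(t2,hub)}
    → {pkg_at(p5,hub), truck_at(t2,hub)}
  through step 1 (unload(p5,t2,hub)): drop {pkg_at(p5,hub)}, keep {truck_at(t2,hub)}, require {in(p5,t2), truck_at(t2,hub)}
    → {in(p5,t2), truck_at(t2,hub)}

== RESULT ==
["in(p5,t2)", "truck_at(t2,hub)"]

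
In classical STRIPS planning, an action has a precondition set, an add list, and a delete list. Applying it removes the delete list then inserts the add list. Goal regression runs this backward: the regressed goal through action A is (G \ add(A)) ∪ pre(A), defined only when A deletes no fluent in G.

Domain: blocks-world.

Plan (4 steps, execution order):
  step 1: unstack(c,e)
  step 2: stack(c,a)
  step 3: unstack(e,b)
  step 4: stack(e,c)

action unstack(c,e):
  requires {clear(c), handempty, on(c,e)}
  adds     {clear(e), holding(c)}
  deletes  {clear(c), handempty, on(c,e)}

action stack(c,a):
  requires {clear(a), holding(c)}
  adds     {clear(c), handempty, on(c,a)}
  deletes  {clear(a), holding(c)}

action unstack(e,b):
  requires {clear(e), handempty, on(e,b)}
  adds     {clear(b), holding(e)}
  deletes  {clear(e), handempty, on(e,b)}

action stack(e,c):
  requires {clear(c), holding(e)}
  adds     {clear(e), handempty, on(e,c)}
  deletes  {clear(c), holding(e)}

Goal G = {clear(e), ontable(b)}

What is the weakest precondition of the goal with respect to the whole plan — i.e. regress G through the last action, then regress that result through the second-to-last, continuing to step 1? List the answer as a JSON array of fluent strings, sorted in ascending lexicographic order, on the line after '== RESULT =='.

Regress step by step:
  through step 4 (stack(e,c)): drop {clear(e)}, keep {ontable(b)}, require {clear(c), holding(e)}
    → {clear(c), holding(e), ontable(b)}
  through step 3 (unstack(e,b)): drop {holding(e)}, keep {clear(c), ontable(b)}, require {clear(e), handempty, on(e,b)}
    → {clear(c), clear(e), handempty, on(e,b), ontable(b)}
  through step 2 (stack(c,a)): drop {clear(c), handempty}, keep {clear(e), on(e,b), ontable(b)}, require {clear(a), holding(c)}
    → {clear(a), clear(e), holding(c), on(e,b), ontable(b)}
  through step 1 (unstack(c,e)): drop {clear(e), holding(c)}, keep {clear(a), on(e,b), ontable(b)}, require {clear(c), handempty, on(c,e)}
    → {clear(a), clear(c), handempty, on(c,e), on(e,b), ontable(b)}

== RESULT ==
["clear(a)", "clear(c)", "handempty", "on(c,e)", "on(e,b)", "ontable(b)"]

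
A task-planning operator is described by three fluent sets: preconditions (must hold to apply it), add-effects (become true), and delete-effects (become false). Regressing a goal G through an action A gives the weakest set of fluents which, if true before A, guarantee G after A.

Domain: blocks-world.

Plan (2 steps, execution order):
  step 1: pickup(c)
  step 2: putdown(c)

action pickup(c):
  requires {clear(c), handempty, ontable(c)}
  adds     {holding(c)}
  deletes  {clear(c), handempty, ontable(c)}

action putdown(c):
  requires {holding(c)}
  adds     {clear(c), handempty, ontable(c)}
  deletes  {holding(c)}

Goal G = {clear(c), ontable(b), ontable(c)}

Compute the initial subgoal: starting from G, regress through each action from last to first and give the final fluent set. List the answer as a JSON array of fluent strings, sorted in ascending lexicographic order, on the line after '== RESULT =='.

Work backward from the goal:
  through step 2 (putdown(c)): drop {clear(c), ontable(c)}, keep {ontable(b)}, require {holding(c)}
    → {holding(c), ontable(b)}
  through step 1 (pickup(c)): drop {holding(c)}, keep {ontable(b)}, require {clear(c), handempty, ontable(c)}
    → {clear(c), handempty, ontable(b), ontable(c)}

== RESULT ==
["clear(c)", "handempty", "ontable(b)", "ontable(c)"]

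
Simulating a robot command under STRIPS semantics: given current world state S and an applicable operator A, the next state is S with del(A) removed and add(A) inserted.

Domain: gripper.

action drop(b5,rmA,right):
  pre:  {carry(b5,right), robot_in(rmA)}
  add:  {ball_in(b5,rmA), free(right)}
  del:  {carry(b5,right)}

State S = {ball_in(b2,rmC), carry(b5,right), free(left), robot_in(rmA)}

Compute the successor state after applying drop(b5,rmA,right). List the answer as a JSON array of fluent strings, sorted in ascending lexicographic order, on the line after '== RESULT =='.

Compute (S \ del) ∪ add:
  pre ⊆ S: {carry(b5,right), robot_in(rmA)} ⊆ S  — applicable
  S \ del = {ball_in(b2,rmC), free(left), robot_in(rmA)}
  ∪ add   = {ball_in(b2,rmC), ball_in(b5,rmA), free(left), free(right), robot_in(rmA)}

== RESULT ==
["ball_in(b2,rmC)", "ball_in(b5,rmA)", "free(left)", "free(right)", "robot_in(rmA)"]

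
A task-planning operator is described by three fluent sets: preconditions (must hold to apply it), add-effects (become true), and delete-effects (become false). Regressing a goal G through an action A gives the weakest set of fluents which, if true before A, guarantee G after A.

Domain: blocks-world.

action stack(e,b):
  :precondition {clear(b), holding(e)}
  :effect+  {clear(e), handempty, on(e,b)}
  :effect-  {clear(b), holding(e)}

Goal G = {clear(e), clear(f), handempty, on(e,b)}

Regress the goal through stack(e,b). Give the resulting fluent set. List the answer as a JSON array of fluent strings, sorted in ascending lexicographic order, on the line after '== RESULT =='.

Regress:
  G ∩ del = {}  (empty — regression defined)
  G \ add = {clear(e), clear(f), handempty, on(e,b)} \ {clear(e), handempty, on(e,b)} = {clear(f)}
  ∪ pre   = {clear(f)} ∪ {clear(b), holding(e)}
          = {clear(b), clear(f), holding(e)}

== RESULT ==
["clear(b)", "clear(f)", "holding(e)"]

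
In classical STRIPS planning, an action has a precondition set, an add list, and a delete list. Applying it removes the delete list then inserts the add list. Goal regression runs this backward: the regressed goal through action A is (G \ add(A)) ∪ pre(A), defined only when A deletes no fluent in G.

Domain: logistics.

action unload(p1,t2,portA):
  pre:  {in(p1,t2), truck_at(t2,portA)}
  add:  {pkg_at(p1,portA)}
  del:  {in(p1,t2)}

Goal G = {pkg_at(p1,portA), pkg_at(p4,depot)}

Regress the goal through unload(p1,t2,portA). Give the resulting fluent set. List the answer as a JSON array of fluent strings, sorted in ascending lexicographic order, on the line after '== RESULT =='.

Compute (G \ add) ∪ pre:
  G ∩ del = {}  (empty — regression defined)
  G \ add = {pkg_at(p1,portA), pkg_at(p4,depot)} \ {pkg_at(p1,portA)} = {pkg_at(p4,depot)}
  ∪ pre   = {pkg_at(p4,depot)} ∪ {in(p1,t2), truck_at(t2,portA)}
          = {in(p1,t2), pkg_at(p4,depot), truck_at(t2,portA)}

== RESULT ==
["in(p1,t2)", "pkg_at(p4,depot)", "truck_at(t2,portA)"]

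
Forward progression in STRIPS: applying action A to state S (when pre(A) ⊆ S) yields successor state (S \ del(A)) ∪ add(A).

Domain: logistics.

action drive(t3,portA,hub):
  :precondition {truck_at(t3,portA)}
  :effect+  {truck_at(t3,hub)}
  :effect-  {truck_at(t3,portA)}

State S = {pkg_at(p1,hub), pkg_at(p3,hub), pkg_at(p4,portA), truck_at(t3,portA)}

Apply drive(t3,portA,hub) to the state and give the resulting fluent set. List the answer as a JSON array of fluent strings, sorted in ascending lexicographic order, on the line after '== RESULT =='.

Compute (S \ del) ∪ add:
  pre ⊆ S: {truck_at(t3,portA)} ⊆ S  — applicable
  S \ del = {pkg_at(p1,hub), pkg_at(p3,hub), pkg_at(p4,portA)}
  ∪ add   = {pkg_at(p1,hub), pkg_at(p3,hub), pkg_at(p4,portA), truck_at(t3,hub)}

== RESULT ==
["pkg_at(p1,hub)", "pkg_at(p3,hub)", "pkg_at(p4,portA)", "truck_at(t3,hub)"]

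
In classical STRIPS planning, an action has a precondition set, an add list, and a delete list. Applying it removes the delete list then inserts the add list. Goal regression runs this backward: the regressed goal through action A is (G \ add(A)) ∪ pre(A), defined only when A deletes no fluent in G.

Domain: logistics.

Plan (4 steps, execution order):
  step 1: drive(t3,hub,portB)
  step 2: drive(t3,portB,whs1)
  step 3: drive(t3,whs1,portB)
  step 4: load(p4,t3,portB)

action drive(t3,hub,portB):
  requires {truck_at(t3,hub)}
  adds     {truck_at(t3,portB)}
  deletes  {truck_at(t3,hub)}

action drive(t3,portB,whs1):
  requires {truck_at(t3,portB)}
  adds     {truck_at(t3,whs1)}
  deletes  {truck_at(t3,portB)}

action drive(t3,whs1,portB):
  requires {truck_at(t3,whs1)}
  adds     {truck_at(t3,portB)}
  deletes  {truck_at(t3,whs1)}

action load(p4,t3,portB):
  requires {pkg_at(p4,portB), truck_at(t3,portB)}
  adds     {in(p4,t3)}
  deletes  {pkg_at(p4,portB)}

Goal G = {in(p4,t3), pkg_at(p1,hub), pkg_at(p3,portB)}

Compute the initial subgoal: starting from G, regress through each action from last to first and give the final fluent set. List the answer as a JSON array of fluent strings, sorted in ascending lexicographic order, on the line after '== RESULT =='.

Regress step by step:
  through step 4 (load(p4,t3,portB)): drop {in(p4,t3)}, keep {pkg_at(p1,hub), pkg_at(p3,portB)}, require {pkg_at(p4,portB), truck_at(t3,portB)}
    → {pkg_at(p1,hub), pkg_at(p3,portB), pkg_at(p4,portB), truck_at(t3,portB)}
  through step 3 (drive(t3,whs1,portB)): drop {truck_at(t3,portB)}, keep {pkg_at(p1,hub), pkg_at(p3,portB), pkg_at(p4,portB)}, require {truck_at(t3,whs1)}
    → {pkg_at(p1,hub), pkg_at(p3,portB), pkg_at(p4,portB), truck_at(t3,whs1)}
  through step 2 (drive(t3,portB,whs1)): drop {truck_at(t3,whs1)}, keep {pkg_at(p1,hub), pkg_at(p3,portB), pkg_at(p4,portB)}, require {truck_at(t3,portB)}
    → {pkg_at(p1,hub), pkg_at(p3,portB), pkg_at(p4,portB), truck_at(t3,portB)}
  through step 1 (drive(t3,hub,portB)): drop {truck_at(t3,portB)}, keep {pkg_at(p1,hub), pkg_at(p3,portB), pkg_at(p4,portB)}, require {truck_at(t3,hub)}
    → {pkg_at(p1,hub), pkg_at(p3,portB), pkg_at(p4,portB), truck_at(t3,hub)}

== RESULT ==
["pkg_at(p1,hub)", "pkg_at(p3,portB)", "pkg_at(p4,portB)", "truck_at(t3,hub)"]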